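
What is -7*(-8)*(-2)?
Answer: -112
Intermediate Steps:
-7*(-8)*(-2) = 56*(-2) = -112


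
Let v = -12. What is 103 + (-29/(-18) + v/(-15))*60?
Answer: 743/3 ≈ 247.67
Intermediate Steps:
103 + (-29/(-18) + v/(-15))*60 = 103 + (-29/(-18) - 12/(-15))*60 = 103 + (-29*(-1/18) - 12*(-1/15))*60 = 103 + (29/18 + ⅘)*60 = 103 + (217/90)*60 = 103 + 434/3 = 743/3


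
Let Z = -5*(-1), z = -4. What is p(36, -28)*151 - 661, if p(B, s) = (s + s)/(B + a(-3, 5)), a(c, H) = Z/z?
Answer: -125703/139 ≈ -904.34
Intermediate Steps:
Z = 5
a(c, H) = -5/4 (a(c, H) = 5/(-4) = 5*(-1/4) = -5/4)
p(B, s) = 2*s/(-5/4 + B) (p(B, s) = (s + s)/(B - 5/4) = (2*s)/(-5/4 + B) = 2*s/(-5/4 + B))
p(36, -28)*151 - 661 = (8*(-28)/(-5 + 4*36))*151 - 661 = (8*(-28)/(-5 + 144))*151 - 661 = (8*(-28)/139)*151 - 661 = (8*(-28)*(1/139))*151 - 661 = -224/139*151 - 661 = -33824/139 - 661 = -125703/139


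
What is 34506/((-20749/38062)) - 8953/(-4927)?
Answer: -6470775276047/102230323 ≈ -63296.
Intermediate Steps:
34506/((-20749/38062)) - 8953/(-4927) = 34506/((-20749*1/38062)) - 8953*(-1/4927) = 34506/(-20749/38062) + 8953/4927 = 34506*(-38062/20749) + 8953/4927 = -1313367372/20749 + 8953/4927 = -6470775276047/102230323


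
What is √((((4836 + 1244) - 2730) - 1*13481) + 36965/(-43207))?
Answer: I*√18914602311974/43207 ≈ 100.66*I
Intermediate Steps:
√((((4836 + 1244) - 2730) - 1*13481) + 36965/(-43207)) = √(((6080 - 2730) - 13481) + 36965*(-1/43207)) = √((3350 - 13481) - 36965/43207) = √(-10131 - 36965/43207) = √(-437767082/43207) = I*√18914602311974/43207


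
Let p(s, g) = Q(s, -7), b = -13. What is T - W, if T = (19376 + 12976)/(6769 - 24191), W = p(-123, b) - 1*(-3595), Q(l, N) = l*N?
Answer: -38832392/8711 ≈ -4457.9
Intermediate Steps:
Q(l, N) = N*l
p(s, g) = -7*s
W = 4456 (W = -7*(-123) - 1*(-3595) = 861 + 3595 = 4456)
T = -16176/8711 (T = 32352/(-17422) = 32352*(-1/17422) = -16176/8711 ≈ -1.8570)
T - W = -16176/8711 - 1*4456 = -16176/8711 - 4456 = -38832392/8711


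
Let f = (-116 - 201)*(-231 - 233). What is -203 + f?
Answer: 146885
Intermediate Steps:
f = 147088 (f = -317*(-464) = 147088)
-203 + f = -203 + 147088 = 146885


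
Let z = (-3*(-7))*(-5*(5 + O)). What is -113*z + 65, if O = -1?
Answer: 47525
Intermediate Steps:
z = -420 (z = (-3*(-7))*(-5*(5 - 1)) = 21*(-5*4) = 21*(-20) = -420)
-113*z + 65 = -113*(-420) + 65 = 47460 + 65 = 47525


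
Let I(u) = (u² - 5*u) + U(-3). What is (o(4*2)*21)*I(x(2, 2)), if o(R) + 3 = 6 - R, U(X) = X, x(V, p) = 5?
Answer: 315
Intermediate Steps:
I(u) = -3 + u² - 5*u (I(u) = (u² - 5*u) - 3 = -3 + u² - 5*u)
o(R) = 3 - R (o(R) = -3 + (6 - R) = 3 - R)
(o(4*2)*21)*I(x(2, 2)) = ((3 - 4*2)*21)*(-3 + 5² - 5*5) = ((3 - 1*8)*21)*(-3 + 25 - 25) = ((3 - 8)*21)*(-3) = -5*21*(-3) = -105*(-3) = 315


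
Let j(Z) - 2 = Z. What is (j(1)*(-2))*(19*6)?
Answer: -684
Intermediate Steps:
j(Z) = 2 + Z
(j(1)*(-2))*(19*6) = ((2 + 1)*(-2))*(19*6) = (3*(-2))*114 = -6*114 = -684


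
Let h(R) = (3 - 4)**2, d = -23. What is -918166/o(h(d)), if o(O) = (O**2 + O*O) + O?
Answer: -918166/3 ≈ -3.0606e+5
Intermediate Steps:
h(R) = 1 (h(R) = (-1)**2 = 1)
o(O) = O + 2*O**2 (o(O) = (O**2 + O**2) + O = 2*O**2 + O = O + 2*O**2)
-918166/o(h(d)) = -918166/(1 + 2*1) = -918166/(1 + 2) = -918166/(1*3) = -918166/3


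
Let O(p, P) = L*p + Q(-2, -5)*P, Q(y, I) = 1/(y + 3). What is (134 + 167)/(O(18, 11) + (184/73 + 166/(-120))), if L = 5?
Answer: 1318380/447361 ≈ 2.9470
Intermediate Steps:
Q(y, I) = 1/(3 + y)
O(p, P) = P + 5*p (O(p, P) = 5*p + P/(3 - 2) = 5*p + P/1 = 5*p + 1*P = 5*p + P = P + 5*p)
(134 + 167)/(O(18, 11) + (184/73 + 166/(-120))) = (134 + 167)/((11 + 5*18) + (184/73 + 166/(-120))) = 301/((11 + 90) + (184*(1/73) + 166*(-1/120))) = 301/(101 + (184/73 - 83/60)) = 301/(101 + 4981/4380) = 301/(447361/4380) = 301*(4380/447361) = 1318380/447361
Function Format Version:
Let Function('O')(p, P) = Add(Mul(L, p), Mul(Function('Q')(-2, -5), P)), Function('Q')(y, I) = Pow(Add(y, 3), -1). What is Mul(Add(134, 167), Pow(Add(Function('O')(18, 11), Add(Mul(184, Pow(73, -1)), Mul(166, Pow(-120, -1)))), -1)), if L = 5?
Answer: Rational(1318380, 447361) ≈ 2.9470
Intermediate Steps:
Function('Q')(y, I) = Pow(Add(3, y), -1)
Function('O')(p, P) = Add(P, Mul(5, p)) (Function('O')(p, P) = Add(Mul(5, p), Mul(Pow(Add(3, -2), -1), P)) = Add(Mul(5, p), Mul(Pow(1, -1), P)) = Add(Mul(5, p), Mul(1, P)) = Add(Mul(5, p), P) = Add(P, Mul(5, p)))
Mul(Add(134, 167), Pow(Add(Function('O')(18, 11), Add(Mul(184, Pow(73, -1)), Mul(166, Pow(-120, -1)))), -1)) = Mul(Add(134, 167), Pow(Add(Add(11, Mul(5, 18)), Add(Mul(184, Pow(73, -1)), Mul(166, Pow(-120, -1)))), -1)) = Mul(301, Pow(Add(Add(11, 90), Add(Mul(184, Rational(1, 73)), Mul(166, Rational(-1, 120)))), -1)) = Mul(301, Pow(Add(101, Add(Rational(184, 73), Rational(-83, 60))), -1)) = Mul(301, Pow(Add(101, Rational(4981, 4380)), -1)) = Mul(301, Pow(Rational(447361, 4380), -1)) = Mul(301, Rational(4380, 447361)) = Rational(1318380, 447361)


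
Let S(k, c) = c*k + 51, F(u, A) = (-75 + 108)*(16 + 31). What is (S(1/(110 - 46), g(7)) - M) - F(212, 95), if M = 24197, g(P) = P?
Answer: -1644601/64 ≈ -25697.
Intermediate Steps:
F(u, A) = 1551 (F(u, A) = 33*47 = 1551)
S(k, c) = 51 + c*k
(S(1/(110 - 46), g(7)) - M) - F(212, 95) = ((51 + 7/(110 - 46)) - 1*24197) - 1*1551 = ((51 + 7/64) - 24197) - 1551 = (3271/64 - 24197) - 1551 = -1545337/64 - 1551 = -1644601/64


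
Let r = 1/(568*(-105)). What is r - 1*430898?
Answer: -25698756721/59640 ≈ -4.3090e+5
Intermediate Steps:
r = -1/59640 (r = 1/(-59640) = -1/59640 ≈ -1.6767e-5)
r - 1*430898 = -1/59640 - 1*430898 = -1/59640 - 430898 = -25698756721/59640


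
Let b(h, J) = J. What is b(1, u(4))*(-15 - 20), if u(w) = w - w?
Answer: 0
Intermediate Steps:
u(w) = 0
b(1, u(4))*(-15 - 20) = 0*(-15 - 20) = 0*(-35) = 0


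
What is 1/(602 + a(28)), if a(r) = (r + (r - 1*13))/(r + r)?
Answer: 56/33755 ≈ 0.0016590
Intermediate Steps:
a(r) = (-13 + 2*r)/(2*r) (a(r) = (r + (r - 13))/((2*r)) = (r + (-13 + r))*(1/(2*r)) = (-13 + 2*r)*(1/(2*r)) = (-13 + 2*r)/(2*r))
1/(602 + a(28)) = 1/(602 + (-13/2 + 28)/28) = 1/(602 + (1/28)*(43/2)) = 1/(602 + 43/56) = 1/(33755/56) = 56/33755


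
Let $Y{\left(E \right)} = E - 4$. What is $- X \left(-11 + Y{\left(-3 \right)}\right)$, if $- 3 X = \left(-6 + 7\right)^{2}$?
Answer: $-6$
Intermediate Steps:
$X = - \frac{1}{3}$ ($X = - \frac{\left(-6 + 7\right)^{2}}{3} = - \frac{1^{2}}{3} = \left(- \frac{1}{3}\right) 1 = - \frac{1}{3} \approx -0.33333$)
$Y{\left(E \right)} = -4 + E$ ($Y{\left(E \right)} = E - 4 = -4 + E$)
$- X \left(-11 + Y{\left(-3 \right)}\right) = - \frac{\left(-1\right) \left(-11 - 7\right)}{3} = - \frac{\left(-1\right) \left(-18\right)}{3} = \left(-1\right) 6 = -6$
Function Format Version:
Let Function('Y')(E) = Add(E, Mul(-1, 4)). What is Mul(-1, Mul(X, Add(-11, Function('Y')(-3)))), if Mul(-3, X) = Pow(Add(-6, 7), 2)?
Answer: -6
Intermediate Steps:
X = Rational(-1, 3) (X = Mul(Rational(-1, 3), Pow(Add(-6, 7), 2)) = Mul(Rational(-1, 3), Pow(1, 2)) = Mul(Rational(-1, 3), 1) = Rational(-1, 3) ≈ -0.33333)
Function('Y')(E) = Add(-4, E) (Function('Y')(E) = Add(E, -4) = Add(-4, E))
Mul(-1, Mul(X, Add(-11, Function('Y')(-3)))) = Mul(-1, Mul(Rational(-1, 3), Add(-11, Add(-4, -3)))) = Mul(-1, Mul(Rational(-1, 3), Add(-11, -7))) = Mul(-1, Mul(Rational(-1, 3), -18)) = Mul(-1, 6) = -6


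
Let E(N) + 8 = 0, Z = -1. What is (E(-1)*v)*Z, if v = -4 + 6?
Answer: 16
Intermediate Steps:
v = 2
E(N) = -8 (E(N) = -8 + 0 = -8)
(E(-1)*v)*Z = -8*2*(-1) = -16*(-1) = 16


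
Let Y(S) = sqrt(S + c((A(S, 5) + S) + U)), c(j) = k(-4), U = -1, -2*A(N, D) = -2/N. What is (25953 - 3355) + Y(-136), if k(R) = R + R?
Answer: 22598 + 12*I ≈ 22598.0 + 12.0*I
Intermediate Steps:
k(R) = 2*R
A(N, D) = 1/N (A(N, D) = -(-1)/N = 1/N)
c(j) = -8 (c(j) = 2*(-4) = -8)
Y(S) = sqrt(-8 + S) (Y(S) = sqrt(S - 8) = sqrt(-8 + S))
(25953 - 3355) + Y(-136) = (25953 - 3355) + sqrt(-8 - 136) = 22598 + sqrt(-144) = 22598 + 12*I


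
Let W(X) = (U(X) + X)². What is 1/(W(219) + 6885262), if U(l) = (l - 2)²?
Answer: 1/2244932126 ≈ 4.4545e-10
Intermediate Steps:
U(l) = (-2 + l)²
W(X) = (X + (-2 + X)²)² (W(X) = ((-2 + X)² + X)² = (X + (-2 + X)²)²)
1/(W(219) + 6885262) = 1/((219 + (-2 + 219)²)² + 6885262) = 1/((219 + 217²)² + 6885262) = 1/((219 + 47089)² + 6885262) = 1/(47308² + 6885262) = 1/(2238046864 + 6885262) = 1/2244932126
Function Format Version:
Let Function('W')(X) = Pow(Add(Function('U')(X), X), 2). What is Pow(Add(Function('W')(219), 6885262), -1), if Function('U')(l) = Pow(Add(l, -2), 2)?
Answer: Rational(1, 2244932126) ≈ 4.4545e-10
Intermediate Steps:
Function('U')(l) = Pow(Add(-2, l), 2)
Function('W')(X) = Pow(Add(X, Pow(Add(-2, X), 2)), 2) (Function('W')(X) = Pow(Add(Pow(Add(-2, X), 2), X), 2) = Pow(Add(X, Pow(Add(-2, X), 2)), 2))
Pow(Add(Function('W')(219), 6885262), -1) = Pow(Add(Pow(Add(219, Pow(Add(-2, 219), 2)), 2), 6885262), -1) = Pow(Add(Pow(Add(219, Pow(217, 2)), 2), 6885262), -1) = Pow(Add(Pow(Add(219, 47089), 2), 6885262), -1) = Pow(Add(Pow(47308, 2), 6885262), -1) = Pow(Add(2238046864, 6885262), -1) = Pow(2244932126, -1) = Rational(1, 2244932126)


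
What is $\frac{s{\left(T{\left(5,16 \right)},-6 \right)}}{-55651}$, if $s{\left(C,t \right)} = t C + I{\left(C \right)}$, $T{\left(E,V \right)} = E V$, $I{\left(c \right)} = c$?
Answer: $\frac{400}{55651} \approx 0.0071876$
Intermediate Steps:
$s{\left(C,t \right)} = C + C t$ ($s{\left(C,t \right)} = t C + C = C t + C = C + C t$)
$\frac{s{\left(T{\left(5,16 \right)},-6 \right)}}{-55651} = \frac{5 \cdot 16 \left(1 - 6\right)}{-55651} = 80 \left(-5\right) \left(- \frac{1}{55651}\right) = \left(-400\right) \left(- \frac{1}{55651}\right) = \frac{400}{55651}$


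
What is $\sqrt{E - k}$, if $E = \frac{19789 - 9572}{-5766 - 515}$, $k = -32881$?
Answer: $\frac{4 \sqrt{81070179729}}{6281} \approx 181.33$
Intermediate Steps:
$E = - \frac{10217}{6281}$ ($E = \frac{10217}{-6281} = 10217 \left(- \frac{1}{6281}\right) = - \frac{10217}{6281} \approx -1.6267$)
$\sqrt{E - k} = \sqrt{- \frac{10217}{6281} - -32881} = \sqrt{- \frac{10217}{6281} + 32881} = \sqrt{\frac{206515344}{6281}} = \frac{4 \sqrt{81070179729}}{6281}$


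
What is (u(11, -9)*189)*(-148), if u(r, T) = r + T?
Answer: -55944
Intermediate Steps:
u(r, T) = T + r
(u(11, -9)*189)*(-148) = ((-9 + 11)*189)*(-148) = (2*189)*(-148) = 378*(-148) = -55944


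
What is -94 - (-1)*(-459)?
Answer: -553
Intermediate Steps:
-94 - (-1)*(-459) = -94 - 1*459 = -94 - 459 = -553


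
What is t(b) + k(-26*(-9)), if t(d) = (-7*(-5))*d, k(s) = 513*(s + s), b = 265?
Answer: 249359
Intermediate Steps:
k(s) = 1026*s (k(s) = 513*(2*s) = 1026*s)
t(d) = 35*d
t(b) + k(-26*(-9)) = 35*265 + 1026*(-26*(-9)) = 9275 + 1026*234 = 9275 + 240084 = 249359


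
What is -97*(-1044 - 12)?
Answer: 102432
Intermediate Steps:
-97*(-1044 - 12) = -97*(-1056) = 102432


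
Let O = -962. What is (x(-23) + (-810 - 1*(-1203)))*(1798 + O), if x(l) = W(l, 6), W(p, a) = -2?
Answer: 326876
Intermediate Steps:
x(l) = -2
(x(-23) + (-810 - 1*(-1203)))*(1798 + O) = (-2 + (-810 - 1*(-1203)))*(1798 - 962) = (-2 + (-810 + 1203))*836 = (-2 + 393)*836 = 391*836 = 326876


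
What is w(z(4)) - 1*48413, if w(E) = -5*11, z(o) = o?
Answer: -48468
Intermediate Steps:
w(E) = -55
w(z(4)) - 1*48413 = -55 - 1*48413 = -55 - 48413 = -48468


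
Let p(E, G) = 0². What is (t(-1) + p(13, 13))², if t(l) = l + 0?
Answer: 1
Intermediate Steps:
t(l) = l
p(E, G) = 0
(t(-1) + p(13, 13))² = (-1 + 0)² = (-1)² = 1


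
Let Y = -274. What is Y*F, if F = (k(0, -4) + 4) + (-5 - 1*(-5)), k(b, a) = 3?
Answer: -1918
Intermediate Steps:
F = 7 (F = (3 + 4) + (-5 - 1*(-5)) = 7 + (-5 + 5) = 7 + 0 = 7)
Y*F = -274*7 = -1918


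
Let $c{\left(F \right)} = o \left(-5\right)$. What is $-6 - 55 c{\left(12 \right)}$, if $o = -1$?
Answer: $-281$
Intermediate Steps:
$c{\left(F \right)} = 5$ ($c{\left(F \right)} = \left(-1\right) \left(-5\right) = 5$)
$-6 - 55 c{\left(12 \right)} = -6 - 275 = -281$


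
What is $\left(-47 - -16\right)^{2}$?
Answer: $961$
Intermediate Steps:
$\left(-47 - -16\right)^{2} = \left(-47 + 16\right)^{2} = \left(-31\right)^{2} = 961$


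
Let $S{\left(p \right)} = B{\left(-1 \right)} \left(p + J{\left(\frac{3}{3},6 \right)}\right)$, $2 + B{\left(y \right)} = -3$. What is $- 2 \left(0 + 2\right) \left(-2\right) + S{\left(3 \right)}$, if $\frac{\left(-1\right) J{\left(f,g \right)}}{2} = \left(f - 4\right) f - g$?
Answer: $-97$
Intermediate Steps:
$B{\left(y \right)} = -5$ ($B{\left(y \right)} = -2 - 3 = -5$)
$J{\left(f,g \right)} = 2 g - 2 f \left(-4 + f\right)$ ($J{\left(f,g \right)} = - 2 \left(\left(f - 4\right) f - g\right) = - 2 \left(\left(-4 + f\right) f - g\right) = - 2 \left(f \left(-4 + f\right) - g\right) = - 2 \left(- g + f \left(-4 + f\right)\right) = 2 g - 2 f \left(-4 + f\right)$)
$S{\left(p \right)} = -90 - 5 p$ ($S{\left(p \right)} = - 5 \left(p + \left(- 2 \left(\frac{3}{3}\right)^{2} + 2 \cdot 6 + 8 \cdot \frac{3}{3}\right)\right) = - 5 \left(p + \left(- 2 \left(3 \cdot \frac{1}{3}\right)^{2} + 12 + 8 \cdot 3 \cdot \frac{1}{3}\right)\right) = - 5 \left(p + \left(- 2 \cdot 1^{2} + 12 + 8 \cdot 1\right)\right) = - 5 \left(p + \left(\left(-2\right) 1 + 12 + 8\right)\right) = - 5 \left(p + \left(-2 + 12 + 8\right)\right) = - 5 \left(p + 18\right) = - 5 \left(18 + p\right) = -90 - 5 p$)
$- 2 \left(0 + 2\right) \left(-2\right) + S{\left(3 \right)} = - 2 \left(0 + 2\right) \left(-2\right) - 105 = \left(-2\right) 2 \left(-2\right) - 105 = \left(-4\right) \left(-2\right) - 105 = 8 - 105 = -97$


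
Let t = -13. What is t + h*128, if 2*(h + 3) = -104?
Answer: -7053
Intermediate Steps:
h = -55 (h = -3 + (½)*(-104) = -3 - 52 = -55)
t + h*128 = -13 - 55*128 = -13 - 7040 = -7053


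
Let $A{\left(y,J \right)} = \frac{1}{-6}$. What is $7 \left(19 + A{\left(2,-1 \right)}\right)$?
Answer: $\frac{791}{6} \approx 131.83$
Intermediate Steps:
$A{\left(y,J \right)} = - \frac{1}{6}$
$7 \left(19 + A{\left(2,-1 \right)}\right) = 7 \left(19 - \frac{1}{6}\right) = 7 \cdot \frac{113}{6} = \frac{791}{6}$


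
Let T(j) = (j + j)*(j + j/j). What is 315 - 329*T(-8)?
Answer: -36533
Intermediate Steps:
T(j) = 2*j*(1 + j) (T(j) = (2*j)*(j + 1) = (2*j)*(1 + j) = 2*j*(1 + j))
315 - 329*T(-8) = 315 - 658*(-8)*(1 - 8) = 315 - 658*(-8)*(-7) = 315 - 329*112 = 315 - 36848 = -36533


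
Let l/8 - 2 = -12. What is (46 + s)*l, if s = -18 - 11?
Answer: -1360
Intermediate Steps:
l = -80 (l = 16 + 8*(-12) = 16 - 96 = -80)
s = -29
(46 + s)*l = (46 - 29)*(-80) = 17*(-80) = -1360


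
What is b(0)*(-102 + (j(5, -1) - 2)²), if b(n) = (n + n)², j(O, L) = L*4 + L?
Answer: 0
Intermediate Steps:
j(O, L) = 5*L (j(O, L) = 4*L + L = 5*L)
b(n) = 4*n² (b(n) = (2*n)² = 4*n²)
b(0)*(-102 + (j(5, -1) - 2)²) = (4*0²)*(-102 + (5*(-1) - 2)²) = (4*0)*(-102 + (-5 - 2)²) = 0*(-102 + (-7)²) = 0*(-102 + 49) = 0*(-53) = 0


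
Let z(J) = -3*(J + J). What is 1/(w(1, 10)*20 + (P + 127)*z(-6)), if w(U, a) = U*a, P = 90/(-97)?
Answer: 97/459644 ≈ 0.00021103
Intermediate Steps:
P = -90/97 (P = 90*(-1/97) = -90/97 ≈ -0.92784)
z(J) = -6*J
1/(w(1, 10)*20 + (P + 127)*z(-6)) = 1/((1*10)*20 + (-90/97 + 127)*(-6*(-6))) = 1/(10*20 + (12229/97)*36) = 1/(200 + 440244/97) = 1/(459644/97) = 97/459644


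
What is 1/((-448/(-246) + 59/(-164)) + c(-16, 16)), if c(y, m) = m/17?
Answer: 8364/20095 ≈ 0.41622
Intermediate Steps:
c(y, m) = m/17 (c(y, m) = m*(1/17) = m/17)
1/((-448/(-246) + 59/(-164)) + c(-16, 16)) = 1/((-448/(-246) + 59/(-164)) + (1/17)*16) = 1/((-448*(-1/246) + 59*(-1/164)) + 16/17) = 1/((224/123 - 59/164) + 16/17) = 1/(719/492 + 16/17) = 1/(20095/8364) = 8364/20095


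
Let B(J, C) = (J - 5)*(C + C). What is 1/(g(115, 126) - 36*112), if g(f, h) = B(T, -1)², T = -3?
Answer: -1/3776 ≈ -0.00026483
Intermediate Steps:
B(J, C) = 2*C*(-5 + J) (B(J, C) = (-5 + J)*(2*C) = 2*C*(-5 + J))
g(f, h) = 256 (g(f, h) = (2*(-1)*(-5 - 3))² = (2*(-1)*(-8))² = 16² = 256)
1/(g(115, 126) - 36*112) = 1/(256 - 36*112) = 1/(256 - 4032) = 1/(-3776) = -1/3776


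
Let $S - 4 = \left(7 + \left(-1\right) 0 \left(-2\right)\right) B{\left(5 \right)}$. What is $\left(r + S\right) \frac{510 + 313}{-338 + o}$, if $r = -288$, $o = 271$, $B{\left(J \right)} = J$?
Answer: $\frac{204927}{67} \approx 3058.6$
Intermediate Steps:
$S = 39$ ($S = 4 + \left(7 + \left(-1\right) 0 \left(-2\right)\right) 5 = 4 + \left(7 + 0 \left(-2\right)\right) 5 = 4 + \left(7 + 0\right) 5 = 4 + 7 \cdot 5 = 4 + 35 = 39$)
$\left(r + S\right) \frac{510 + 313}{-338 + o} = \left(-288 + 39\right) \frac{510 + 313}{-338 + 271} = - 249 \frac{823}{-67} = - 249 \cdot 823 \left(- \frac{1}{67}\right) = \left(-249\right) \left(- \frac{823}{67}\right) = \frac{204927}{67}$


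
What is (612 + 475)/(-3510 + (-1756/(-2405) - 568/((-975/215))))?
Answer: -7842705/24415694 ≈ -0.32122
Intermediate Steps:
(612 + 475)/(-3510 + (-1756/(-2405) - 568/((-975/215)))) = 1087/(-3510 + (-1756*(-1/2405) - 568/((-975*1/215)))) = 1087/(-3510 + (1756/2405 - 568/(-195/43))) = 1087/(-3510 + (1756/2405 - 568*(-43/195))) = 1087/(-3510 + (1756/2405 + 24424/195)) = 1087/(-3510 + 908956/7215) = 1087/(-24415694/7215) = 1087*(-7215/24415694) = -7842705/24415694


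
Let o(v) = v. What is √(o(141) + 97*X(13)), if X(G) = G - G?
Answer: √141 ≈ 11.874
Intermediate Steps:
X(G) = 0
√(o(141) + 97*X(13)) = √(141 + 97*0) = √(141 + 0) = √141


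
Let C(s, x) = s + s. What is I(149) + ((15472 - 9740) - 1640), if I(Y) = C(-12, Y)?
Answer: 4068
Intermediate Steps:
C(s, x) = 2*s
I(Y) = -24 (I(Y) = 2*(-12) = -24)
I(149) + ((15472 - 9740) - 1640) = -24 + ((15472 - 9740) - 1640) = -24 + (5732 - 1640) = -24 + 4092 = 4068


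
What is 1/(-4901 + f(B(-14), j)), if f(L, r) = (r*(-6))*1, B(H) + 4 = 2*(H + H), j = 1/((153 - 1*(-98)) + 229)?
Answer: -80/392081 ≈ -0.00020404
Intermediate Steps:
j = 1/480 (j = 1/((153 + 98) + 229) = 1/(251 + 229) = 1/480 ≈ 0.0020833)
B(H) = -4 + 4*H (B(H) = -4 + 2*(H + H) = -4 + 2*(2*H) = -4 + 4*H)
f(L, r) = -6*r (f(L, r) = -6*r*1 = -6*r)
1/(-4901 + f(B(-14), j)) = 1/(-4901 - 6*1/480) = 1/(-4901 - 1/80) = 1/(-392081/80) = -80/392081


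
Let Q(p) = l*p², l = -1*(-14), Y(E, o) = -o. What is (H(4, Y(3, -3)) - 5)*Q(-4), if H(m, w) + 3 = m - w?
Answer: -1568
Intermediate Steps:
l = 14
H(m, w) = -3 + m - w (H(m, w) = -3 + (m - w) = -3 + m - w)
Q(p) = 14*p²
(H(4, Y(3, -3)) - 5)*Q(-4) = ((-3 + 4 - (-1)*(-3)) - 5)*(14*(-4)²) = ((-3 + 4 - 1*3) - 5)*(14*16) = ((-3 + 4 - 3) - 5)*224 = (-2 - 5)*224 = -7*224 = -1568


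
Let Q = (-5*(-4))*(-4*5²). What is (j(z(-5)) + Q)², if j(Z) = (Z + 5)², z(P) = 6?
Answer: 3530641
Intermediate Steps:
Q = -2000 (Q = 20*(-4*25) = 20*(-100) = -2000)
j(Z) = (5 + Z)²
(j(z(-5)) + Q)² = ((5 + 6)² - 2000)² = (11² - 2000)² = (121 - 2000)² = (-1879)² = 3530641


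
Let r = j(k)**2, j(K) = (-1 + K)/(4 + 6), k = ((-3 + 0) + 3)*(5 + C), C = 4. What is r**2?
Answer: 1/10000 ≈ 0.00010000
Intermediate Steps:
k = 0 (k = ((-3 + 0) + 3)*(5 + 4) = (-3 + 3)*9 = 0*9 = 0)
j(K) = -1/10 + K/10 (j(K) = (-1 + K)/10 = (-1 + K)*(1/10) = -1/10 + K/10)
r = 1/100 (r = (-1/10 + (1/10)*0)**2 = (-1/10 + 0)**2 = (-1/10)**2 = 1/100 ≈ 0.010000)
r**2 = (1/100)**2 = 1/10000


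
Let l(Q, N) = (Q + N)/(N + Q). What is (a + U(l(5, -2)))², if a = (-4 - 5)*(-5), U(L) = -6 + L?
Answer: 1600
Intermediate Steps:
l(Q, N) = 1 (l(Q, N) = (N + Q)/(N + Q) = 1)
a = 45 (a = -9*(-5) = 45)
(a + U(l(5, -2)))² = (45 + (-6 + 1))² = (45 - 5)² = 40² = 1600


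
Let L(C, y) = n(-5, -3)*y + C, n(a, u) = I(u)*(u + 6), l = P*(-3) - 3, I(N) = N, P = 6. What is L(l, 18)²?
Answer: 33489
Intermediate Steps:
l = -21 (l = 6*(-3) - 3 = -18 - 3 = -21)
n(a, u) = u*(6 + u) (n(a, u) = u*(u + 6) = u*(6 + u))
L(C, y) = C - 9*y (L(C, y) = (-3*(6 - 3))*y + C = (-3*3)*y + C = -9*y + C = C - 9*y)
L(l, 18)² = (-21 - 9*18)² = (-21 - 162)² = (-183)² = 33489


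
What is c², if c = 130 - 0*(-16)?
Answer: 16900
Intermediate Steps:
c = 130 (c = 130 - 1*0 = 130 + 0 = 130)
c² = 130² = 16900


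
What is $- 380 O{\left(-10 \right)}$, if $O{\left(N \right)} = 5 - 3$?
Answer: $-760$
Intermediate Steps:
$O{\left(N \right)} = 2$ ($O{\left(N \right)} = 5 - 3 = 2$)
$- 380 O{\left(-10 \right)} = \left(-380\right) 2 = -760$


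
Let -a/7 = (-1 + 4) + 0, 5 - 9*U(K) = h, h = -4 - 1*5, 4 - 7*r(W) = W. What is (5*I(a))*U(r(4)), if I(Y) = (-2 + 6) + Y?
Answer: -1190/9 ≈ -132.22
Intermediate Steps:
r(W) = 4/7 - W/7
h = -9 (h = -4 - 5 = -9)
U(K) = 14/9 (U(K) = 5/9 - 1/9*(-9) = 5/9 + 1 = 14/9)
a = -21 (a = -7*((-1 + 4) + 0) = -7*(3 + 0) = -7*3 = -21)
I(Y) = 4 + Y
(5*I(a))*U(r(4)) = (5*(4 - 21))*(14/9) = (5*(-17))*(14/9) = -85*14/9 = -1190/9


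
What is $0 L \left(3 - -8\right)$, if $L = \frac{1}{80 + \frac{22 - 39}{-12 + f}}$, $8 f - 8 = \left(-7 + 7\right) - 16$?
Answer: $0$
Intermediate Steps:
$f = -1$ ($f = 1 + \frac{\left(-7 + 7\right) - 16}{8} = 1 + \frac{0 - 16}{8} = 1 + \frac{1}{8} \left(-16\right) = 1 - 2 = -1$)
$L = \frac{13}{1057}$ ($L = \frac{1}{80 + \frac{22 - 39}{-12 - 1}} = \frac{1}{80 - \frac{17}{-13}} = \frac{1}{80 - - \frac{17}{13}} = \frac{1}{80 + \frac{17}{13}} = \frac{1}{\frac{1057}{13}} = \frac{13}{1057} \approx 0.012299$)
$0 L \left(3 - -8\right) = 0 \cdot \frac{13}{1057} \left(3 - -8\right) = 0 \left(3 + 8\right) = 0 \cdot 11 = 0$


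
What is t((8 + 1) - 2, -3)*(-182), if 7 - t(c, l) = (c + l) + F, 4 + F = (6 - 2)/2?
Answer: -910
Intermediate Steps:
F = -2 (F = -4 + (6 - 2)/2 = -4 + 4*(1/2) = -4 + 2 = -2)
t(c, l) = 9 - c - l (t(c, l) = 7 - ((c + l) - 2) = 7 - (-2 + c + l) = 7 + (2 - c - l) = 9 - c - l)
t((8 + 1) - 2, -3)*(-182) = (9 - ((8 + 1) - 2) - 1*(-3))*(-182) = (9 - (9 - 2) + 3)*(-182) = (9 - 1*7 + 3)*(-182) = (9 - 7 + 3)*(-182) = 5*(-182) = -910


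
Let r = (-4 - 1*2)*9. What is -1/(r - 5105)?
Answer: 1/5159 ≈ 0.00019384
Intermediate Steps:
r = -54 (r = (-4 - 2)*9 = -6*9 = -54)
-1/(r - 5105) = -1/(-54 - 5105) = -1/(-5159) = -1*(-1/5159) = 1/5159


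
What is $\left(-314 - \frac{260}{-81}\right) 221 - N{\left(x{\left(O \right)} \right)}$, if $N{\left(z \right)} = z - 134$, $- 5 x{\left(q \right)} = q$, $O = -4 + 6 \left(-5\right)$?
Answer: $- \frac{27765754}{405} \approx -68557.0$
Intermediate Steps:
$O = -34$ ($O = -4 - 30 = -34$)
$x{\left(q \right)} = - \frac{q}{5}$
$N{\left(z \right)} = -134 + z$ ($N{\left(z \right)} = z - 134 = -134 + z$)
$\left(-314 - \frac{260}{-81}\right) 221 - N{\left(x{\left(O \right)} \right)} = \left(-314 - \frac{260}{-81}\right) 221 - \left(-134 - - \frac{34}{5}\right) = \left(-314 - - \frac{260}{81}\right) 221 - \left(-134 + \frac{34}{5}\right) = \left(-314 + \frac{260}{81}\right) 221 - - \frac{636}{5} = \left(- \frac{25174}{81}\right) 221 + \frac{636}{5} = - \frac{5563454}{81} + \frac{636}{5} = - \frac{27765754}{405}$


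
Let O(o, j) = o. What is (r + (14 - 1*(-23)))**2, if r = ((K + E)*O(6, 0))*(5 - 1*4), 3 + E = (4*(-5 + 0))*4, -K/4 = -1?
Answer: 190969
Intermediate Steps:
K = 4 (K = -4*(-1) = 4)
E = -83 (E = -3 + (4*(-5 + 0))*4 = -3 + (4*(-5))*4 = -3 - 20*4 = -3 - 80 = -83)
r = -474 (r = ((4 - 83)*6)*(5 - 1*4) = (-79*6)*(5 - 4) = -474*1 = -474)
(r + (14 - 1*(-23)))**2 = (-474 + (14 - 1*(-23)))**2 = (-474 + (14 + 23))**2 = (-474 + 37)**2 = (-437)**2 = 190969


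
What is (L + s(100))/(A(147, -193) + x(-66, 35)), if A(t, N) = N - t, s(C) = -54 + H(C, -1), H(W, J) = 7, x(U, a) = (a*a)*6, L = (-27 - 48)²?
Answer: 2789/3505 ≈ 0.79572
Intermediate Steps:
L = 5625 (L = (-75)² = 5625)
x(U, a) = 6*a² (x(U, a) = a²*6 = 6*a²)
s(C) = -47 (s(C) = -54 + 7 = -47)
(L + s(100))/(A(147, -193) + x(-66, 35)) = (5625 - 47)/((-193 - 1*147) + 6*35²) = 5578/((-193 - 147) + 6*1225) = 5578/(-340 + 7350) = 5578/7010 = 5578*(1/7010) = 2789/3505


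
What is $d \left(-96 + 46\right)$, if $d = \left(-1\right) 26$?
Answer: $1300$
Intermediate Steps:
$d = -26$
$d \left(-96 + 46\right) = - 26 \left(-96 + 46\right) = \left(-26\right) \left(-50\right) = 1300$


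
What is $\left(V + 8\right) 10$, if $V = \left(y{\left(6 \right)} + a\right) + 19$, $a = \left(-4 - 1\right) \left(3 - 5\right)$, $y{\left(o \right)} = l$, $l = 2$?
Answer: $390$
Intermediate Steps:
$y{\left(o \right)} = 2$
$a = 10$ ($a = \left(-5\right) \left(-2\right) = 10$)
$V = 31$ ($V = \left(2 + 10\right) + 19 = 12 + 19 = 31$)
$\left(V + 8\right) 10 = \left(31 + 8\right) 10 = 39 \cdot 10 = 390$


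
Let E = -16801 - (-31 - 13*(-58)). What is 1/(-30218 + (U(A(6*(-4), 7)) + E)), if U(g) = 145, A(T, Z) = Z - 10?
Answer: -1/47597 ≈ -2.1010e-5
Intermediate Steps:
A(T, Z) = -10 + Z
E = -17524 (E = -16801 - (-31 + 754) = -16801 - 1*723 = -16801 - 723 = -17524)
1/(-30218 + (U(A(6*(-4), 7)) + E)) = 1/(-30218 + (145 - 17524)) = 1/(-30218 - 17379) = 1/(-47597) = -1/47597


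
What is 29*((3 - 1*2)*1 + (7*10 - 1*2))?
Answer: 2001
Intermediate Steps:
29*((3 - 1*2)*1 + (7*10 - 1*2)) = 29*((3 - 2)*1 + (70 - 2)) = 29*(1*1 + 68) = 29*(1 + 68) = 29*69 = 2001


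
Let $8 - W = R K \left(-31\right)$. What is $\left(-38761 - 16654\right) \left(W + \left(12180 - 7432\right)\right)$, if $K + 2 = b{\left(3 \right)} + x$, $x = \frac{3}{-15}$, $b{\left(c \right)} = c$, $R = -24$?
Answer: $-230570732$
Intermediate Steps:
$x = - \frac{1}{5}$ ($x = 3 \left(- \frac{1}{15}\right) = - \frac{1}{5} \approx -0.2$)
$K = \frac{4}{5}$ ($K = -2 + \left(3 - \frac{1}{5}\right) = -2 + \frac{14}{5} = \frac{4}{5} \approx 0.8$)
$W = - \frac{2936}{5}$ ($W = 8 - \left(-24\right) \frac{4}{5} \left(-31\right) = 8 - \left(- \frac{96}{5}\right) \left(-31\right) = 8 - \frac{2976}{5} = - \frac{2936}{5} \approx -587.2$)
$\left(-38761 - 16654\right) \left(W + \left(12180 - 7432\right)\right) = \left(-38761 - 16654\right) \left(- \frac{2936}{5} + \left(12180 - 7432\right)\right) = - 55415 \left(- \frac{2936}{5} + \left(12180 - 7432\right)\right) = - 55415 \left(- \frac{2936}{5} + 4748\right) = \left(-55415\right) \frac{20804}{5} = -230570732$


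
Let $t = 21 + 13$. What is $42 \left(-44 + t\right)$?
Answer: $-420$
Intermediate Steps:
$t = 34$
$42 \left(-44 + t\right) = 42 \left(-44 + 34\right) = 42 \left(-10\right) = -420$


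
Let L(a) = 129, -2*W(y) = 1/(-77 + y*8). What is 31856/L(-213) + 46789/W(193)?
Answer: -17708949598/129 ≈ -1.3728e+8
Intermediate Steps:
W(y) = -1/(2*(-77 + 8*y)) (W(y) = -1/(2*(-77 + y*8)) = -1/(2*(-77 + 8*y)))
31856/L(-213) + 46789/W(193) = 31856/129 + 46789/((-1/(-154 + 16*193))) = 31856*(1/129) + 46789/((-1/(-154 + 3088))) = 31856/129 + 46789/((-1/2934)) = 31856/129 + 46789/((-1*1/2934)) = 31856/129 + 46789/(-1/2934) = 31856/129 + 46789*(-2934) = 31856/129 - 137278926 = -17708949598/129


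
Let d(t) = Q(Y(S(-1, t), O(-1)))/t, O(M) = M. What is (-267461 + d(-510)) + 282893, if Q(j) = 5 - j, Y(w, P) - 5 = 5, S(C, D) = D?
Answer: 1574065/102 ≈ 15432.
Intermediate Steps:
Y(w, P) = 10 (Y(w, P) = 5 + 5 = 10)
d(t) = -5/t (d(t) = (5 - 1*10)/t = (5 - 10)/t = -5/t)
(-267461 + d(-510)) + 282893 = (-267461 - 5/(-510)) + 282893 = (-267461 - 5*(-1/510)) + 282893 = (-267461 + 1/102) + 282893 = -27281021/102 + 282893 = 1574065/102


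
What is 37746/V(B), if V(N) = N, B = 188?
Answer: 18873/94 ≈ 200.78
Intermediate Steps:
37746/V(B) = 37746/188 = 37746*(1/188) = 18873/94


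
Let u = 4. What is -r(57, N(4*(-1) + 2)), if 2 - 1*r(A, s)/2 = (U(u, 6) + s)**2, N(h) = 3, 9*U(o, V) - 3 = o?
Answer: 1988/81 ≈ 24.543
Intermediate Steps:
U(o, V) = 1/3 + o/9
r(A, s) = 4 - 2*(7/9 + s)**2 (r(A, s) = 4 - 2*((1/3 + (1/9)*4) + s)**2 = 4 - 2*((1/3 + 4/9) + s)**2 = 4 - 2*(7/9 + s)**2)
-r(57, N(4*(-1) + 2)) = -(4 - 2*(7 + 9*3)**2/81) = -(4 - 2*(7 + 27)**2/81) = -(4 - 2/81*34**2) = -(4 - 2/81*1156) = -(4 - 2312/81) = -1*(-1988/81) = 1988/81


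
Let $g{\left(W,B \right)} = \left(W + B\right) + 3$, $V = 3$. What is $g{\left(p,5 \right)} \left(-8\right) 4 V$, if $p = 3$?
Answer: $-1056$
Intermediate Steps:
$g{\left(W,B \right)} = 3 + B + W$ ($g{\left(W,B \right)} = \left(B + W\right) + 3 = 3 + B + W$)
$g{\left(p,5 \right)} \left(-8\right) 4 V = \left(3 + 5 + 3\right) \left(-8\right) 4 \cdot 3 = 11 \left(-8\right) 12 = \left(-88\right) 12 = -1056$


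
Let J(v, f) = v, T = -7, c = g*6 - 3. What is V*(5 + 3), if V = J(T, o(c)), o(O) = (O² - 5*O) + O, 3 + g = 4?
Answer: -56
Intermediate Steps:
g = 1 (g = -3 + 4 = 1)
c = 3 (c = 1*6 - 3 = 6 - 3 = 3)
o(O) = O² - 4*O
V = -7
V*(5 + 3) = -7*(5 + 3) = -7*8 = -56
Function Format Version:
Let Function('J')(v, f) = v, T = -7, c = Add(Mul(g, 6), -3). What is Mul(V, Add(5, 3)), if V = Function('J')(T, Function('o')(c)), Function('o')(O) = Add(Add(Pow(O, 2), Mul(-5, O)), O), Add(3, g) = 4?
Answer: -56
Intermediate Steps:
g = 1 (g = Add(-3, 4) = 1)
c = 3 (c = Add(Mul(1, 6), -3) = Add(6, -3) = 3)
Function('o')(O) = Add(Pow(O, 2), Mul(-4, O))
V = -7
Mul(V, Add(5, 3)) = Mul(-7, Add(5, 3)) = Mul(-7, 8) = -56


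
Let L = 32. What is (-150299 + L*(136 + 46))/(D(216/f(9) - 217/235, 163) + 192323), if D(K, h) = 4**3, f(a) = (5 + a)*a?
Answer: -144475/192387 ≈ -0.75096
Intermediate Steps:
f(a) = a*(5 + a)
D(K, h) = 64
(-150299 + L*(136 + 46))/(D(216/f(9) - 217/235, 163) + 192323) = (-150299 + 32*(136 + 46))/(64 + 192323) = (-150299 + 32*182)/192387 = (-150299 + 5824)*(1/192387) = -144475*1/192387 = -144475/192387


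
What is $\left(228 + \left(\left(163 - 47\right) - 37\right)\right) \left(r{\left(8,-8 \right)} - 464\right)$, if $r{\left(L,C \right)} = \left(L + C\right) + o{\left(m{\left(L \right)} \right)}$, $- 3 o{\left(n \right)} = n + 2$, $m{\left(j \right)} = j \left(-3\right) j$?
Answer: $- \frac{369014}{3} \approx -1.23 \cdot 10^{5}$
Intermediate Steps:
$m{\left(j \right)} = - 3 j^{2}$ ($m{\left(j \right)} = - 3 j j = - 3 j^{2}$)
$o{\left(n \right)} = - \frac{2}{3} - \frac{n}{3}$ ($o{\left(n \right)} = - \frac{n + 2}{3} = - \frac{2 + n}{3} = - \frac{2}{3} - \frac{n}{3}$)
$r{\left(L,C \right)} = - \frac{2}{3} + C + L + L^{2}$ ($r{\left(L,C \right)} = \left(L + C\right) - \left(\frac{2}{3} + \frac{\left(-3\right) L^{2}}{3}\right) = \left(C + L\right) + \left(- \frac{2}{3} + L^{2}\right) = - \frac{2}{3} + C + L + L^{2}$)
$\left(228 + \left(\left(163 - 47\right) - 37\right)\right) \left(r{\left(8,-8 \right)} - 464\right) = \left(228 + \left(\left(163 - 47\right) - 37\right)\right) \left(\left(- \frac{2}{3} - 8 + 8 + 8^{2}\right) - 464\right) = \left(228 + \left(116 - 37\right)\right) \left(\left(- \frac{2}{3} - 8 + 8 + 64\right) - 464\right) = \left(228 + 79\right) \left(\frac{190}{3} - 464\right) = 307 \left(- \frac{1202}{3}\right) = - \frac{369014}{3}$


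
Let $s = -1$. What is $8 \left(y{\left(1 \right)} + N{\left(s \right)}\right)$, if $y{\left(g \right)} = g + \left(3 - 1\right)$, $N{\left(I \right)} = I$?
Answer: $16$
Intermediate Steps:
$y{\left(g \right)} = 2 + g$ ($y{\left(g \right)} = g + 2 = 2 + g$)
$8 \left(y{\left(1 \right)} + N{\left(s \right)}\right) = 8 \left(\left(2 + 1\right) - 1\right) = 8 \left(3 - 1\right) = 8 \cdot 2 = 16$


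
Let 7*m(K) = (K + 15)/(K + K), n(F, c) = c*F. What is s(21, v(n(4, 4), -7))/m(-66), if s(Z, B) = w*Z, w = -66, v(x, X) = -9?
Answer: -426888/17 ≈ -25111.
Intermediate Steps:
n(F, c) = F*c
m(K) = (15 + K)/(14*K) (m(K) = ((K + 15)/(K + K))/7 = ((15 + K)/((2*K)))/7 = ((15 + K)*(1/(2*K)))/7 = ((15 + K)/(2*K))/7 = (15 + K)/(14*K))
s(Z, B) = -66*Z
s(21, v(n(4, 4), -7))/m(-66) = (-66*21)/(((1/14)*(15 - 66)/(-66))) = -1386/((1/14)*(-1/66)*(-51)) = -1386/17/308 = -1386*308/17 = -426888/17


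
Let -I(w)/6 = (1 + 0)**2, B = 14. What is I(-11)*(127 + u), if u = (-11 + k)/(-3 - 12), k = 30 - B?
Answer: -760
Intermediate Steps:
k = 16 (k = 30 - 1*14 = 30 - 14 = 16)
u = -1/3 (u = (-11 + 16)/(-3 - 12) = 5/(-15) = 5*(-1/15) = -1/3 ≈ -0.33333)
I(w) = -6 (I(w) = -6*(1 + 0)**2 = -6*1**2 = -6*1 = -6)
I(-11)*(127 + u) = -6*(127 - 1/3) = -6*380/3 = -760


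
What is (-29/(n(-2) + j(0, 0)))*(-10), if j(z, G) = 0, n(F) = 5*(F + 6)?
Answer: 29/2 ≈ 14.500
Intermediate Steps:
n(F) = 30 + 5*F (n(F) = 5*(6 + F) = 30 + 5*F)
(-29/(n(-2) + j(0, 0)))*(-10) = (-29/((30 + 5*(-2)) + 0))*(-10) = (-29/((30 - 10) + 0))*(-10) = (-29/(20 + 0))*(-10) = (-29/20)*(-10) = ((1/20)*(-29))*(-10) = -29/20*(-10) = 29/2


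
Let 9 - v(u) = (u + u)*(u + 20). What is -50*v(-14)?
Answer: -8850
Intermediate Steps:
v(u) = 9 - 2*u*(20 + u) (v(u) = 9 - (u + u)*(u + 20) = 9 - 2*u*(20 + u))
-50*v(-14) = -50*(9 - 40*(-14) - 2*(-14)²) = -50*(9 + 560 - 2*196) = -50*(9 + 560 - 392) = -50*177 = -8850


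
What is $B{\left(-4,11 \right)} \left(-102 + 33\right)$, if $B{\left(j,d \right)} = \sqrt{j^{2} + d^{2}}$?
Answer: $- 69 \sqrt{137} \approx -807.62$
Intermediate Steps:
$B{\left(j,d \right)} = \sqrt{d^{2} + j^{2}}$
$B{\left(-4,11 \right)} \left(-102 + 33\right) = \sqrt{11^{2} + \left(-4\right)^{2}} \left(-102 + 33\right) = \sqrt{121 + 16} \left(-69\right) = \sqrt{137} \left(-69\right) = - 69 \sqrt{137}$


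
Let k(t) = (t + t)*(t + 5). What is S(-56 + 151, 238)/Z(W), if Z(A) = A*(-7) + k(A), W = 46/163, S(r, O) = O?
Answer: 451673/1909 ≈ 236.60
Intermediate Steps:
k(t) = 2*t*(5 + t) (k(t) = (2*t)*(5 + t) = 2*t*(5 + t))
W = 46/163 (W = 46*(1/163) = 46/163 ≈ 0.28221)
Z(A) = -7*A + 2*A*(5 + A) (Z(A) = A*(-7) + 2*A*(5 + A) = -7*A + 2*A*(5 + A))
S(-56 + 151, 238)/Z(W) = 238/((46*(3 + 2*(46/163))/163)) = 238/((46*(3 + 92/163)/163)) = 238/(((46/163)*(581/163))) = 238/(26726/26569) = 238*(26569/26726) = 451673/1909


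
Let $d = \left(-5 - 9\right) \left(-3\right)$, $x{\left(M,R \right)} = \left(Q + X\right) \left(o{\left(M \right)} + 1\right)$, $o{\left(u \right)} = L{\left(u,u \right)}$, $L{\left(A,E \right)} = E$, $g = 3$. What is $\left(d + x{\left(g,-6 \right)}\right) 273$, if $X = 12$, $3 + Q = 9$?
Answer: $31122$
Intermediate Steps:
$Q = 6$ ($Q = -3 + 9 = 6$)
$o{\left(u \right)} = u$
$x{\left(M,R \right)} = 18 + 18 M$ ($x{\left(M,R \right)} = \left(6 + 12\right) \left(M + 1\right) = 18 \left(1 + M\right) = 18 + 18 M$)
$d = 42$ ($d = \left(-14\right) \left(-3\right) = 42$)
$\left(d + x{\left(g,-6 \right)}\right) 273 = \left(42 + \left(18 + 18 \cdot 3\right)\right) 273 = \left(42 + \left(18 + 54\right)\right) 273 = \left(42 + 72\right) 273 = 114 \cdot 273 = 31122$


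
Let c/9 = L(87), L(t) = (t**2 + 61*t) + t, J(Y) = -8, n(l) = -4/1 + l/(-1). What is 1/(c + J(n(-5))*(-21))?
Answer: 1/116835 ≈ 8.5591e-6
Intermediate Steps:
n(l) = -4 - l (n(l) = -4*1 + l*(-1) = -4 - l)
L(t) = t**2 + 62*t
c = 116667 (c = 9*(87*(62 + 87)) = 9*(87*149) = 9*12963 = 116667)
1/(c + J(n(-5))*(-21)) = 1/(116667 - 8*(-21)) = 1/(116667 + 168) = 1/116835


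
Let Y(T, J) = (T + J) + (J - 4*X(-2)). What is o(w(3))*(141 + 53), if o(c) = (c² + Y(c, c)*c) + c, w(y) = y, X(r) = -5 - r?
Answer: 14550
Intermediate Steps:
Y(T, J) = 12 + T + 2*J (Y(T, J) = (T + J) + (J - 4*(-5 - 1*(-2))) = (J + T) + (J - 4*(-5 + 2)) = (J + T) + (J - 4*(-3)) = (J + T) + (J + 12) = (J + T) + (12 + J) = 12 + T + 2*J)
o(c) = c + c² + c*(12 + 3*c) (o(c) = (c² + (12 + c + 2*c)*c) + c = (c² + (12 + 3*c)*c) + c = (c² + c*(12 + 3*c)) + c = c + c² + c*(12 + 3*c))
o(w(3))*(141 + 53) = (3*(13 + 4*3))*(141 + 53) = (3*(13 + 12))*194 = (3*25)*194 = 75*194 = 14550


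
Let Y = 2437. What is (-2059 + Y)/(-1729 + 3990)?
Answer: 54/323 ≈ 0.16718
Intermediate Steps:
(-2059 + Y)/(-1729 + 3990) = (-2059 + 2437)/(-1729 + 3990) = 378/2261 = 378*(1/2261) = 54/323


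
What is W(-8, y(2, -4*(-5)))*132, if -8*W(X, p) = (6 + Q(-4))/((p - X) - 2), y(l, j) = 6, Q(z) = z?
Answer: -11/4 ≈ -2.7500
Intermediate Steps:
W(X, p) = -1/(4*(-2 + p - X)) (W(X, p) = -(6 - 4)/(8*((p - X) - 2)) = -1/(4*(-2 + p - X)))
W(-8, y(2, -4*(-5)))*132 = (1/(4*(2 - 8 - 1*6)))*132 = (1/(4*(2 - 8 - 6)))*132 = ((¼)/(-12))*132 = ((¼)*(-1/12))*132 = -1/48*132 = -11/4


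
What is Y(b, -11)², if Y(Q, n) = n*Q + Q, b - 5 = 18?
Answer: 52900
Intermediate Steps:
b = 23 (b = 5 + 18 = 23)
Y(Q, n) = Q + Q*n (Y(Q, n) = Q*n + Q = Q + Q*n)
Y(b, -11)² = (23*(1 - 11))² = (23*(-10))² = (-230)² = 52900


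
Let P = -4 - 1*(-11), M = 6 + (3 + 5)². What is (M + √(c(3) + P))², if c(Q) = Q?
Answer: (70 + √10)² ≈ 5352.7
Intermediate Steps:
M = 70 (M = 6 + 8² = 6 + 64 = 70)
P = 7 (P = -4 + 11 = 7)
(M + √(c(3) + P))² = (70 + √(3 + 7))² = (70 + √10)²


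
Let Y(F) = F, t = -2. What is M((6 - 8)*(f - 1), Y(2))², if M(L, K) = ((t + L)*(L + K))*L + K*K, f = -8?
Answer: 33223696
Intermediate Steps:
M(L, K) = K² + L*(-2 + L)*(K + L) (M(L, K) = ((-2 + L)*(L + K))*L + K*K = ((-2 + L)*(K + L))*L + K² = L*(-2 + L)*(K + L) + K² = K² + L*(-2 + L)*(K + L))
M((6 - 8)*(f - 1), Y(2))² = (2² + ((6 - 8)*(-8 - 1))³ - 2*(-8 - 1)²*(6 - 8)² + 2*((6 - 8)*(-8 - 1))² - 2*2*(6 - 8)*(-8 - 1))² = (4 + (-2*(-9))³ - 2*(-2*(-9))² + 2*(-2*(-9))² - 2*2*(-2*(-9)))² = (4 + 18³ - 2*18² + 2*18² - 2*2*18)² = (4 + 5832 - 2*324 + 2*324 - 72)² = (4 + 5832 - 648 + 648 - 72)² = 5764² = 33223696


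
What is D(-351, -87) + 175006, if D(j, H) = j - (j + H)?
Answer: 175093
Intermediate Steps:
D(j, H) = -H (D(j, H) = j - (H + j) = j + (-H - j) = -H)
D(-351, -87) + 175006 = -1*(-87) + 175006 = 87 + 175006 = 175093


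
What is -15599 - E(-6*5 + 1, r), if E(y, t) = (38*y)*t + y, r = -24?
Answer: -42018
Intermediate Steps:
E(y, t) = y + 38*t*y (E(y, t) = 38*t*y + y = y + 38*t*y)
-15599 - E(-6*5 + 1, r) = -15599 - (-6*5 + 1)*(1 + 38*(-24)) = -15599 - (-30 + 1)*(1 - 912) = -15599 - (-29)*(-911) = -15599 - 1*26419 = -15599 - 26419 = -42018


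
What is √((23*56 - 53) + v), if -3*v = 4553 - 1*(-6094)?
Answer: I*√2314 ≈ 48.104*I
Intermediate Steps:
v = -3549 (v = -(4553 - 1*(-6094))/3 = -(4553 + 6094)/3 = -⅓*10647 = -3549)
√((23*56 - 53) + v) = √((23*56 - 53) - 3549) = √((1288 - 53) - 3549) = √(1235 - 3549) = √(-2314) = I*√2314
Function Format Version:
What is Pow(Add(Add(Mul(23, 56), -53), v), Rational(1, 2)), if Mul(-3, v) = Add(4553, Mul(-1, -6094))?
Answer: Mul(I, Pow(2314, Rational(1, 2))) ≈ Mul(48.104, I)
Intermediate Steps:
v = -3549 (v = Mul(Rational(-1, 3), Add(4553, Mul(-1, -6094))) = Mul(Rational(-1, 3), Add(4553, 6094)) = Mul(Rational(-1, 3), 10647) = -3549)
Pow(Add(Add(Mul(23, 56), -53), v), Rational(1, 2)) = Pow(Add(Add(Mul(23, 56), -53), -3549), Rational(1, 2)) = Pow(Add(Add(1288, -53), -3549), Rational(1, 2)) = Pow(Add(1235, -3549), Rational(1, 2)) = Pow(-2314, Rational(1, 2)) = Mul(I, Pow(2314, Rational(1, 2)))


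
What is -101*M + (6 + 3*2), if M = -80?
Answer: 8092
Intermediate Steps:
-101*M + (6 + 3*2) = -101*(-80) + (6 + 3*2) = 8080 + (6 + 6) = 8080 + 12 = 8092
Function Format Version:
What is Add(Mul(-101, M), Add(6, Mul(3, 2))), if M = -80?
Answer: 8092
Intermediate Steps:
Add(Mul(-101, M), Add(6, Mul(3, 2))) = Add(Mul(-101, -80), Add(6, Mul(3, 2))) = Add(8080, Add(6, 6)) = Add(8080, 12) = 8092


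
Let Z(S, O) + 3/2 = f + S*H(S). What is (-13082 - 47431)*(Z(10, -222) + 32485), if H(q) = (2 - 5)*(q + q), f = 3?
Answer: -3859095549/2 ≈ -1.9295e+9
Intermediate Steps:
H(q) = -6*q
Z(S, O) = 3/2 - 6*S² (Z(S, O) = -3/2 + (3 + S*(-6*S)) = -3/2 + (3 - 6*S²) = 3/2 - 6*S²)
(-13082 - 47431)*(Z(10, -222) + 32485) = (-13082 - 47431)*((3/2 - 6*10²) + 32485) = -60513*((3/2 - 6*100) + 32485) = -60513*((3/2 - 600) + 32485) = -60513*(-1197/2 + 32485) = -60513*63773/2 = -3859095549/2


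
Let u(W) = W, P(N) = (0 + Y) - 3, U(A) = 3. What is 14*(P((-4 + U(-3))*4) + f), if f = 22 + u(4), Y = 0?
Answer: 322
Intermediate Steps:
P(N) = -3 (P(N) = (0 + 0) - 3 = 0 - 3 = -3)
f = 26 (f = 22 + 4 = 26)
14*(P((-4 + U(-3))*4) + f) = 14*(-3 + 26) = 14*23 = 322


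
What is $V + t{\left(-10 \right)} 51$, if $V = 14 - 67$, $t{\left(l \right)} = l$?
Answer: $-563$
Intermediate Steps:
$V = -53$ ($V = 14 - 67 = -53$)
$V + t{\left(-10 \right)} 51 = -53 - 510 = -563$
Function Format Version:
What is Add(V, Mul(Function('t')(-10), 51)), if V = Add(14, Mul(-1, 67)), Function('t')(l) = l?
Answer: -563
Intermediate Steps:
V = -53 (V = Add(14, -67) = -53)
Add(V, Mul(Function('t')(-10), 51)) = Add(-53, Mul(-10, 51)) = Add(-53, -510) = -563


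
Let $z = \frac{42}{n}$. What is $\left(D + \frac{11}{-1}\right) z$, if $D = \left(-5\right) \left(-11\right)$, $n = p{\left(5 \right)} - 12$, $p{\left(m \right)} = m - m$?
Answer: $-154$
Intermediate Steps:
$p{\left(m \right)} = 0$
$n = -12$ ($n = 0 - 12 = -12$)
$z = - \frac{7}{2}$ ($z = \frac{42}{-12} = 42 \left(- \frac{1}{12}\right) = - \frac{7}{2} \approx -3.5$)
$D = 55$
$\left(D + \frac{11}{-1}\right) z = \left(55 + \frac{11}{-1}\right) \left(- \frac{7}{2}\right) = \left(55 + 11 \left(-1\right)\right) \left(- \frac{7}{2}\right) = \left(55 - 11\right) \left(- \frac{7}{2}\right) = 44 \left(- \frac{7}{2}\right) = -154$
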